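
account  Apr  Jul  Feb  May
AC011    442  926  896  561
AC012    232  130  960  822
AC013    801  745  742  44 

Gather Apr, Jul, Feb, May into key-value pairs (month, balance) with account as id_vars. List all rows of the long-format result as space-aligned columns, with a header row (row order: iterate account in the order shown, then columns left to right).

account  month  balance
AC011    Apr    442    
AC011    Jul    926    
AC011    Feb    896    
AC011    May    561    
AC012    Apr    232    
AC012    Jul    130    
AC012    Feb    960    
AC012    May    822    
AC013    Apr    801    
AC013    Jul    745    
AC013    Feb    742    
AC013    May    44     

Each (account, column) pair becomes one row: 3 × 4 = 12 rows.
For example, (AC011, Apr) → balance=442.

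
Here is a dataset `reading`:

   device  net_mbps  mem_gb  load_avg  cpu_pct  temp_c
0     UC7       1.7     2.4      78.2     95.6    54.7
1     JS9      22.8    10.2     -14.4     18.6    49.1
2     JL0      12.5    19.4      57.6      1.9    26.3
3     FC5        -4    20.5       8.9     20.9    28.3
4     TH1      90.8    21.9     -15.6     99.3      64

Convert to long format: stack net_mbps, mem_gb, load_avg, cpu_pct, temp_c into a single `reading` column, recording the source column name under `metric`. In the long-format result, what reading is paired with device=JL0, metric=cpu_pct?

Unpivoting turns each (device, wide-column) pair into one long row.
The wide cell at row JL0, column cpu_pct holds 1.9, so the long row (JL0, cpu_pct) has reading=1.9.

1.9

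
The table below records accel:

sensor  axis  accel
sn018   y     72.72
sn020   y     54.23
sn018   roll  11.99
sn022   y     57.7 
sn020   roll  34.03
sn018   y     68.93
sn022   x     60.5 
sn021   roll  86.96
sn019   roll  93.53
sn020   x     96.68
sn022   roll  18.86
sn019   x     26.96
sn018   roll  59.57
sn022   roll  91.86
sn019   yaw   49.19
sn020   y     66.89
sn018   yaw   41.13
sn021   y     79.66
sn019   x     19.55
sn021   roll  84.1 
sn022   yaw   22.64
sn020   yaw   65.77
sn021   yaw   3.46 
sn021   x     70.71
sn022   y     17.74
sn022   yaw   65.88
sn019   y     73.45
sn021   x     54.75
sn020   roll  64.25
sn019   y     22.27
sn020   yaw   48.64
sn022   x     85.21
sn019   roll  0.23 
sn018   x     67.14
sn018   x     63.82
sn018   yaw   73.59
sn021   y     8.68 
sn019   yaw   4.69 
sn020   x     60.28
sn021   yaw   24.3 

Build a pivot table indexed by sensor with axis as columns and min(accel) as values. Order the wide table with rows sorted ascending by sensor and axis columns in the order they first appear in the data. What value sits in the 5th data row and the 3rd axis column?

60.5

With rows sorted ascending by sensor, row 5 is sensor=sn022. axis columns in first-appearance order: y, roll, x, yaw; column 3 is x.
Long rows with sensor=sn022, axis=x: min(60.5, 85.21) = 60.5.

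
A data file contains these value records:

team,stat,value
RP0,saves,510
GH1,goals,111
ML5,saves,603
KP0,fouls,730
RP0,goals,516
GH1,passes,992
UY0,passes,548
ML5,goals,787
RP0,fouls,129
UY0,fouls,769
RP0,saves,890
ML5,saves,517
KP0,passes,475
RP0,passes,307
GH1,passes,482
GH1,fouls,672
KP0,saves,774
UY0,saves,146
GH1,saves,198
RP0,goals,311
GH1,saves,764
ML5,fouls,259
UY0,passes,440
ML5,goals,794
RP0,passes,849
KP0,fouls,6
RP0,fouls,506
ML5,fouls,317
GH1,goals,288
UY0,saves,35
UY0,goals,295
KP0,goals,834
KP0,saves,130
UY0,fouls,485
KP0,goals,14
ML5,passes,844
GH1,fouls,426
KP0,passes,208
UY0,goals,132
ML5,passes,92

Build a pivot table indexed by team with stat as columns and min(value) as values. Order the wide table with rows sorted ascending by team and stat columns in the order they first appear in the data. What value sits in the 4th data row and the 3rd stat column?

129

With rows sorted ascending by team, row 4 is team=RP0. stat columns in first-appearance order: saves, goals, fouls, passes; column 3 is fouls.
Long rows with team=RP0, stat=fouls: min(129, 506) = 129.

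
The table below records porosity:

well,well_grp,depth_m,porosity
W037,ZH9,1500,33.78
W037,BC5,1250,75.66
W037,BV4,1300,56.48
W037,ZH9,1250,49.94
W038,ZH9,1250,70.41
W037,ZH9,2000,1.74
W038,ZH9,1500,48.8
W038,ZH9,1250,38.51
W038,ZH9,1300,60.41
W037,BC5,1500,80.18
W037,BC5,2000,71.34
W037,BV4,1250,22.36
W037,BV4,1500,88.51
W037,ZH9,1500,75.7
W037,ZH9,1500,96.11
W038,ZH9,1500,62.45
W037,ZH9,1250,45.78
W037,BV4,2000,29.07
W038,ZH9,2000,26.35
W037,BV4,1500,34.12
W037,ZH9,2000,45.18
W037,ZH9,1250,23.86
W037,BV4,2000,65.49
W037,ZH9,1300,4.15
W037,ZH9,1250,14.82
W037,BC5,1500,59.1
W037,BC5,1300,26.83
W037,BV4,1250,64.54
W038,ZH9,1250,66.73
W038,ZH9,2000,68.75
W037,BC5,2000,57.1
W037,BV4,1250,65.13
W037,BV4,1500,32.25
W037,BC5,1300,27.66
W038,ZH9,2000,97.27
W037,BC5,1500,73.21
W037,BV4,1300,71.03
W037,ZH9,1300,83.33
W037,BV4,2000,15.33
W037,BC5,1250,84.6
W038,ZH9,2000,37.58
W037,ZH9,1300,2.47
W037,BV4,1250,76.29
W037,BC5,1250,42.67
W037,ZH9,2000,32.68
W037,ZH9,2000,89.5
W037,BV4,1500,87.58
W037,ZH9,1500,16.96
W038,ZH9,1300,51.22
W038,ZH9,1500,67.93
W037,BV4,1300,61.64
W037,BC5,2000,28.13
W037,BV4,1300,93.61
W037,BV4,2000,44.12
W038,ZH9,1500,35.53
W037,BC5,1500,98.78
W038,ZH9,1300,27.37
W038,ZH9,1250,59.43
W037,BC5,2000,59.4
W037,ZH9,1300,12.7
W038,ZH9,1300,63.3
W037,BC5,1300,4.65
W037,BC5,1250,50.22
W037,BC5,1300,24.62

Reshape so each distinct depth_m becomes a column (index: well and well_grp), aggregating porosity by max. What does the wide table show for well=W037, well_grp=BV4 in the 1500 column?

88.51

Rows with well=W037, well_grp=BV4 and depth_m=1500: porosity values are 88.51, 34.12, 32.25, 87.58.
max(88.51, 34.12, 32.25, 87.58) = 88.51.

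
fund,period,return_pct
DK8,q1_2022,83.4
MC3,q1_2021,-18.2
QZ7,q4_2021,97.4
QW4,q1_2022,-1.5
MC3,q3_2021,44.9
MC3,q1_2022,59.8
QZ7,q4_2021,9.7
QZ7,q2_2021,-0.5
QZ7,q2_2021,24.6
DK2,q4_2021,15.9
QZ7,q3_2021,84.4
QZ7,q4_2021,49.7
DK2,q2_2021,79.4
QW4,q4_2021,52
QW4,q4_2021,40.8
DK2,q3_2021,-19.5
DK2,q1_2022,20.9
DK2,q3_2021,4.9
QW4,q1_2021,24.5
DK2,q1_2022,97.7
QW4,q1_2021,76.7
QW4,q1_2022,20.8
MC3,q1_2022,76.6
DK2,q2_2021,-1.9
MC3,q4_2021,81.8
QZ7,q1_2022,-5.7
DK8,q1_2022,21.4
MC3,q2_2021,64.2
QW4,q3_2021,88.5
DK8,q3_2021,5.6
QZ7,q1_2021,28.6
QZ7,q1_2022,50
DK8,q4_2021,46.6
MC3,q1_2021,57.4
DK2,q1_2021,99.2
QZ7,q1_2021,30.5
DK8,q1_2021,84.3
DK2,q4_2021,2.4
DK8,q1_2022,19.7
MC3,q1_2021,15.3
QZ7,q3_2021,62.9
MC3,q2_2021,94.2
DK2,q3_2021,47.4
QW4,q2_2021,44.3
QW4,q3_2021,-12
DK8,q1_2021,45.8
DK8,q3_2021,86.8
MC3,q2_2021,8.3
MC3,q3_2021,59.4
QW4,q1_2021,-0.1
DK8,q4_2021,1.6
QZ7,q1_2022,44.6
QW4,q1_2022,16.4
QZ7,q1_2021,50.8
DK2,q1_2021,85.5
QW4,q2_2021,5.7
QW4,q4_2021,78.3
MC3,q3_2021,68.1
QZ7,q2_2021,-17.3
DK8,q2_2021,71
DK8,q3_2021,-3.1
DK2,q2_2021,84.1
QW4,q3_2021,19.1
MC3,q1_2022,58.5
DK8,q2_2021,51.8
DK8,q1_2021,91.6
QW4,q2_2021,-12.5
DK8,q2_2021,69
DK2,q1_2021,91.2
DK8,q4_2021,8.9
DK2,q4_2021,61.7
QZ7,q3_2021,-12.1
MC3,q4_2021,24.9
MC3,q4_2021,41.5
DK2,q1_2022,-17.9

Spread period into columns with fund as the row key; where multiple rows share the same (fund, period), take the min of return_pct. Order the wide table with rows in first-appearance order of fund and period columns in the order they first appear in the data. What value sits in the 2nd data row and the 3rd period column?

24.9

With rows in first-appearance order of fund, row 2 is fund=MC3. period columns in first-appearance order: q1_2022, q1_2021, q4_2021, q3_2021, q2_2021; column 3 is q4_2021.
Long rows with fund=MC3, period=q4_2021: min(81.8, 24.9, 41.5) = 24.9.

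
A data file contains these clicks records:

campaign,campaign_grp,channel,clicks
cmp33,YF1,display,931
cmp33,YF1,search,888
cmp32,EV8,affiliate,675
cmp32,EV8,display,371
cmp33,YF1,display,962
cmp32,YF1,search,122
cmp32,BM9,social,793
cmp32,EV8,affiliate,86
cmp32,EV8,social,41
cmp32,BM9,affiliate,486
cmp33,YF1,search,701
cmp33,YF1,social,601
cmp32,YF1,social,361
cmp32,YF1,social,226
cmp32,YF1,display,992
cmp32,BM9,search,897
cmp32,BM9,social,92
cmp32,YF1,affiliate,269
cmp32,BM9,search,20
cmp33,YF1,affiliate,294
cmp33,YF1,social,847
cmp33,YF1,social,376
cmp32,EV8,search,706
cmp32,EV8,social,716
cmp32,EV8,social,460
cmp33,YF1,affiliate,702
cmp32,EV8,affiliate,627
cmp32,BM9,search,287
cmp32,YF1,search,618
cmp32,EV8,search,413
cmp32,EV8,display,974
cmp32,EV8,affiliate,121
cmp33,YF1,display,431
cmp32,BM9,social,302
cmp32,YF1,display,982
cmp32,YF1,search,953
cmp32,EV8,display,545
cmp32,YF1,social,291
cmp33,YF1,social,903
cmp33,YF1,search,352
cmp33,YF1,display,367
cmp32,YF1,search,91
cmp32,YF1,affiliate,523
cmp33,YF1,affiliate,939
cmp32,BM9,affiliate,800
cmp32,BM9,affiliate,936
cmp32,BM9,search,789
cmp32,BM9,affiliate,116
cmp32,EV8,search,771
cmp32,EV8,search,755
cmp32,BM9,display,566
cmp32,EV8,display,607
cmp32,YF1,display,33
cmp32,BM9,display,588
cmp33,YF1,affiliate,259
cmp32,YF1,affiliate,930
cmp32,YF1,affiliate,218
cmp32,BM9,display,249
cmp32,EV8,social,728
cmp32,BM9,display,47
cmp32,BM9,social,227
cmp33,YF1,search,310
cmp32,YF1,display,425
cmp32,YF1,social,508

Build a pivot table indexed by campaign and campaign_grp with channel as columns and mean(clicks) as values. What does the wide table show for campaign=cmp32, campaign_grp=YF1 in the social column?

Rows with campaign=cmp32, campaign_grp=YF1 and channel=social: clicks values are 361, 226, 291, 508.
(361 + 226 + 291 + 508) / 4 = 346.50.

346.50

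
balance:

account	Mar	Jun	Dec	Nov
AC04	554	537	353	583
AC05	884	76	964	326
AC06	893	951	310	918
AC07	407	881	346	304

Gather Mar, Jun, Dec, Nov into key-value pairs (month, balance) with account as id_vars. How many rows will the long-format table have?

4 account values × 4 melted columns = 16 rows.

16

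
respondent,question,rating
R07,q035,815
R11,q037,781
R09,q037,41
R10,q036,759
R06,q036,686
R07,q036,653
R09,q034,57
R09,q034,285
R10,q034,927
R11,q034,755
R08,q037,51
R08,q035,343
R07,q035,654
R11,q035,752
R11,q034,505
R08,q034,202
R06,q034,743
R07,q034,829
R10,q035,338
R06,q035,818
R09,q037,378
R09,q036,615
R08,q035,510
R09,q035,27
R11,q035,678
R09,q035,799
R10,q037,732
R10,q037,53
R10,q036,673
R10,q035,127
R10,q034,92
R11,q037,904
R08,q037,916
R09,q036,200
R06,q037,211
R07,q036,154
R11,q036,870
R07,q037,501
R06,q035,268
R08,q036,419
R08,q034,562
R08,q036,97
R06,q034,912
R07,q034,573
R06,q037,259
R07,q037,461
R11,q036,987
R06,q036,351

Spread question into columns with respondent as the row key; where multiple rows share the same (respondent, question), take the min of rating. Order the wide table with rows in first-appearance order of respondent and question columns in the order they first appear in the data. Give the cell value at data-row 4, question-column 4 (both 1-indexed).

With rows in first-appearance order of respondent, row 4 is respondent=R10. question columns in first-appearance order: q035, q037, q036, q034; column 4 is q034.
Long rows with respondent=R10, question=q034: min(927, 92) = 92.

92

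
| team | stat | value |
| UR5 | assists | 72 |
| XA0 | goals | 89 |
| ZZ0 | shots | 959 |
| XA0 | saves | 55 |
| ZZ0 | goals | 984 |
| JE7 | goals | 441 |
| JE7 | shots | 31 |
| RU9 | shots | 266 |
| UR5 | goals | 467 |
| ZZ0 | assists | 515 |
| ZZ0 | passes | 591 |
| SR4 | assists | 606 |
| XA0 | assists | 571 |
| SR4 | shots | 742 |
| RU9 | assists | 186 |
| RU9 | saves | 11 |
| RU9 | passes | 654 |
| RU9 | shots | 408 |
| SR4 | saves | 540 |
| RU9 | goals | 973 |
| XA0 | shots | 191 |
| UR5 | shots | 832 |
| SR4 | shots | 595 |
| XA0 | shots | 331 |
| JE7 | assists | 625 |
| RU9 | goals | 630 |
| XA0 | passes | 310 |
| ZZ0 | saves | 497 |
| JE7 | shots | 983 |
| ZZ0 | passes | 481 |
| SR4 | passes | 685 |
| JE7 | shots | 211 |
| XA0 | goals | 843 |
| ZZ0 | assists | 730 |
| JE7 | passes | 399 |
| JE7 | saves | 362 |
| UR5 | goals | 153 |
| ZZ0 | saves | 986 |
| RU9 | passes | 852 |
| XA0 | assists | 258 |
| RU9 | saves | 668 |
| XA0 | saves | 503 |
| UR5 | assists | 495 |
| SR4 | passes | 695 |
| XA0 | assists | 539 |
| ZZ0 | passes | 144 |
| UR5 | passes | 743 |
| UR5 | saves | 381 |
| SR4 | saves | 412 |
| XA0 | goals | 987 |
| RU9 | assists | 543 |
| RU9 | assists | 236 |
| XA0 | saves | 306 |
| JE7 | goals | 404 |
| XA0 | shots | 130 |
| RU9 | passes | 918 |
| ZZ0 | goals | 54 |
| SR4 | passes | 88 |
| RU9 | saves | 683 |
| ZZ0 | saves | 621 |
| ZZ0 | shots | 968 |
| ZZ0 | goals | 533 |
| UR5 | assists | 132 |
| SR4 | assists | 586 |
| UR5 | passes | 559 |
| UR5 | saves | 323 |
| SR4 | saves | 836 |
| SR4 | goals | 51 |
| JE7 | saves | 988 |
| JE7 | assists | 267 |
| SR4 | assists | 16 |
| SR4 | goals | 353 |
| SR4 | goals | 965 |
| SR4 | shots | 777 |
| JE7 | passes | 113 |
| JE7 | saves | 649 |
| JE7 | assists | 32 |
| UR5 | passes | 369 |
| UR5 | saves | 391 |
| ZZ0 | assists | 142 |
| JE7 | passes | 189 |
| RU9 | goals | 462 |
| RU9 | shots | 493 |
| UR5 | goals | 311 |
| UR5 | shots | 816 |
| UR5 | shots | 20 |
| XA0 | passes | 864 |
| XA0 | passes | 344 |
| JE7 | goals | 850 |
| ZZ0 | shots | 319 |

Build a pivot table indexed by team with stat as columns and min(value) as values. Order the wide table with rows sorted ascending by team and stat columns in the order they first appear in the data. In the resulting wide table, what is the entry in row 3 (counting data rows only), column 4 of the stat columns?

With rows sorted ascending by team, row 3 is team=SR4. stat columns in first-appearance order: assists, goals, shots, saves, passes; column 4 is saves.
Long rows with team=SR4, stat=saves: min(540, 412, 836) = 412.

412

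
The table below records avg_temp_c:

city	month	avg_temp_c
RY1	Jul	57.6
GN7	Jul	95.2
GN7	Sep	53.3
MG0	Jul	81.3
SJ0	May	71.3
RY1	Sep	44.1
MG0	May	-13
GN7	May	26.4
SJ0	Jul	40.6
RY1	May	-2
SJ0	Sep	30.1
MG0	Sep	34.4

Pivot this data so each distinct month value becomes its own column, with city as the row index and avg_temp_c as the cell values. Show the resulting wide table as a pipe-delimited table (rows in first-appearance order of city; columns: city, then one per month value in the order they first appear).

Columns: city plus the 3 distinct month values (Jul, Sep, May).
For example, row RY1 column Jul takes avg_temp_c=57.6 from the long row (RY1, Jul).

| city | Jul | Sep | May |
| RY1 | 57.6 | 44.1 | -2 |
| GN7 | 95.2 | 53.3 | 26.4 |
| MG0 | 81.3 | 34.4 | -13 |
| SJ0 | 40.6 | 30.1 | 71.3 |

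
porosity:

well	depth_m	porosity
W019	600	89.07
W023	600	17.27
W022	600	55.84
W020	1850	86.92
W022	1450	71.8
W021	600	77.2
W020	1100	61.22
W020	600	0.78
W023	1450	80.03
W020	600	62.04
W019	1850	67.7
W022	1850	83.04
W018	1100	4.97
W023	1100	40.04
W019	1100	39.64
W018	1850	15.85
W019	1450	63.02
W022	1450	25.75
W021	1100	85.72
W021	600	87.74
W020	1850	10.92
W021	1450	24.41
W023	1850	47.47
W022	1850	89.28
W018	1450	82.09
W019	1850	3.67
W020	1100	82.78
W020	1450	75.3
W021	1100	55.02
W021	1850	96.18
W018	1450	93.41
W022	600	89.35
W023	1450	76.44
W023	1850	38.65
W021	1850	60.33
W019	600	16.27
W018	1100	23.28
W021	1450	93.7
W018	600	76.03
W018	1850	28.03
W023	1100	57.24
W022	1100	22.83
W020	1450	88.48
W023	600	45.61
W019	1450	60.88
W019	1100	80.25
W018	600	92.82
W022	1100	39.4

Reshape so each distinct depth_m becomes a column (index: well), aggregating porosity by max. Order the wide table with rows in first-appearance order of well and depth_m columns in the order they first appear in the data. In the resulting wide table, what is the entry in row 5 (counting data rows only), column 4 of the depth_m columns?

With rows in first-appearance order of well, row 5 is well=W021. depth_m columns in first-appearance order: 600, 1850, 1450, 1100; column 4 is 1100.
Long rows with well=W021, depth_m=1100: max(85.72, 55.02) = 85.72.

85.72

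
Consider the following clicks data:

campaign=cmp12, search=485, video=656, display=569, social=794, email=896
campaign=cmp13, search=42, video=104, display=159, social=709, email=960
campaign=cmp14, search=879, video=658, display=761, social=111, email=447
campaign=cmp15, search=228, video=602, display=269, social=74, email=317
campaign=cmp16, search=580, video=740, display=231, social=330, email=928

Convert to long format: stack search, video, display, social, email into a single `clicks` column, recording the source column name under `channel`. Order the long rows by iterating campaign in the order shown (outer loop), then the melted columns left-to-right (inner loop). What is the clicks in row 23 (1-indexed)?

25 rows total (5 × 5). Row 23: index ⌊(23-1)/5⌋ = 4 into campaign → cmp16; (23-1) mod 5 = 2 into the melted columns → display.
So row 23 is (cmp16, display, 231); clicks = 231.

231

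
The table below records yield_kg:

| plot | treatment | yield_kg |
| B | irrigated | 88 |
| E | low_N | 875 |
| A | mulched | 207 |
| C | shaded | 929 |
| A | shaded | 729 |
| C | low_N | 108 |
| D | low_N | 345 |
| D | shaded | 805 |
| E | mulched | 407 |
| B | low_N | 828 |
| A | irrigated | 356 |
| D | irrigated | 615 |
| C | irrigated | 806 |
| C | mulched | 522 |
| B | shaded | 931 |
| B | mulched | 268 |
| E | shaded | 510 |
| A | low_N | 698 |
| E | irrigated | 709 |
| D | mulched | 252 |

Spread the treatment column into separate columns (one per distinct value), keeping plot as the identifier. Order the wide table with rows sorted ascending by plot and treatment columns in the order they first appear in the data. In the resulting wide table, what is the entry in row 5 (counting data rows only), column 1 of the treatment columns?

709

With rows sorted ascending by plot, row 5 is plot=E. treatment columns in first-appearance order: irrigated, low_N, mulched, shaded; column 1 is irrigated.
Long rows with plot=E, treatment=irrigated: yield_kg = 709.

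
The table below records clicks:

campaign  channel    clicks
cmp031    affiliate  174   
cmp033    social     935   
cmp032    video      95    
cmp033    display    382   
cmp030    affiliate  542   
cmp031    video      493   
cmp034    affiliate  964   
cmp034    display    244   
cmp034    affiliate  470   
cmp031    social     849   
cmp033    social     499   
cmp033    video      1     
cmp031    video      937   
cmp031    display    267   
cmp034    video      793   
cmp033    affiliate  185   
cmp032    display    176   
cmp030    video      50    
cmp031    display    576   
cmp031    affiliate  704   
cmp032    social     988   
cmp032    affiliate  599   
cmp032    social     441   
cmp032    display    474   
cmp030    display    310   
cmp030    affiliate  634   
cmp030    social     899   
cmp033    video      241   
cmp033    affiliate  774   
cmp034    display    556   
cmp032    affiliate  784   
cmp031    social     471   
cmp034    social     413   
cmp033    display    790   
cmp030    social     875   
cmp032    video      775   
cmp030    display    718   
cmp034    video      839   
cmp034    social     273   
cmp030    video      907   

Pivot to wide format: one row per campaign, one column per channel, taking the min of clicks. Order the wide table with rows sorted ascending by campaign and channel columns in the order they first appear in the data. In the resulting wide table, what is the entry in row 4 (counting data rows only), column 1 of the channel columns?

185

With rows sorted ascending by campaign, row 4 is campaign=cmp033. channel columns in first-appearance order: affiliate, social, video, display; column 1 is affiliate.
Long rows with campaign=cmp033, channel=affiliate: min(185, 774) = 185.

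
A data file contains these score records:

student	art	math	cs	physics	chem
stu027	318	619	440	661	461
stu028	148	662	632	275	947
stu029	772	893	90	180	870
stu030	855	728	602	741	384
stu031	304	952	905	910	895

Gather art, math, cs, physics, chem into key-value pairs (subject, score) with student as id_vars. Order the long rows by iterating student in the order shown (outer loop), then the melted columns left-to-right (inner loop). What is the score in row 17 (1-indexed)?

728

25 rows total (5 × 5). Row 17: index ⌊(17-1)/5⌋ = 3 into student → stu030; (17-1) mod 5 = 1 into the melted columns → math.
So row 17 is (stu030, math, 728); score = 728.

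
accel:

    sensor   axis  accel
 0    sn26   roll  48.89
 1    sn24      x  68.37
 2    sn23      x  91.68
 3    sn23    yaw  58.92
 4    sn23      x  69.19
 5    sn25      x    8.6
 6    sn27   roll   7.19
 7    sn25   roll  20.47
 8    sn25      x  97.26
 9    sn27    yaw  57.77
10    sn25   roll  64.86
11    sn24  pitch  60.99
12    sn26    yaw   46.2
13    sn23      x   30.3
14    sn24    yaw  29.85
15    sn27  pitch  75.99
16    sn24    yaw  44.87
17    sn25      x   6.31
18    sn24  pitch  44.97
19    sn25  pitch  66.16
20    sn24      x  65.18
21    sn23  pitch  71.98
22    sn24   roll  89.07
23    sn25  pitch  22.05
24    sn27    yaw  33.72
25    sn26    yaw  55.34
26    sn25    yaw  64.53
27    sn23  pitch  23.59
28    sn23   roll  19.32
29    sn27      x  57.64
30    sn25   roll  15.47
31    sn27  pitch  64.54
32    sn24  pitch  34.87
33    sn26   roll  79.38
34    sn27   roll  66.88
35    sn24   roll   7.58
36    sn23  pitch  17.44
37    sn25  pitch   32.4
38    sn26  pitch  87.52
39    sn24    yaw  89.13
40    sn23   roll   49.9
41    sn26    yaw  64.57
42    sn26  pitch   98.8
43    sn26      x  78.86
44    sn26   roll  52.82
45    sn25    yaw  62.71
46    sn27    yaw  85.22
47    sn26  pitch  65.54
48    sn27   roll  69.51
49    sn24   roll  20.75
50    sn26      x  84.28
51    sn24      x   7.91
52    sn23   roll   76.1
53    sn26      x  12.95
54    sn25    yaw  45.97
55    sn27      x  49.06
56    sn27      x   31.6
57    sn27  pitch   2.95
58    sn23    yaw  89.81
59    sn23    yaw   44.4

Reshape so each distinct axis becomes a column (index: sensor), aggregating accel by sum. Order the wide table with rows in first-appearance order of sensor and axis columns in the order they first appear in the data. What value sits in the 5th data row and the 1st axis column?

With rows in first-appearance order of sensor, row 5 is sensor=sn27. axis columns in first-appearance order: roll, x, yaw, pitch; column 1 is roll.
Long rows with sensor=sn27, axis=roll: 7.19 + 66.88 + 69.51 = 143.58.

143.58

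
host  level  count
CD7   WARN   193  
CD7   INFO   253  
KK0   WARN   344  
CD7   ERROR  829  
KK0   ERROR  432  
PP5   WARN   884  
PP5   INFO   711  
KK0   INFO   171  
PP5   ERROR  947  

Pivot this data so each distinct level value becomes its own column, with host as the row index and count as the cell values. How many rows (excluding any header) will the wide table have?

3 distinct host values → 3 rows.

3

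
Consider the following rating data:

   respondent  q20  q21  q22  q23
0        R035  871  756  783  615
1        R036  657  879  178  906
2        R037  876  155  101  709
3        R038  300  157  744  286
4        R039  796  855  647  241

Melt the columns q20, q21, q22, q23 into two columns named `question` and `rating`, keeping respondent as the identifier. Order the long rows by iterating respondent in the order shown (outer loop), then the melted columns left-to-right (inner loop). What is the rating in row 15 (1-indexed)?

744

20 rows total (5 × 4). Row 15: index ⌊(15-1)/4⌋ = 3 into respondent → R038; (15-1) mod 4 = 2 into the melted columns → q22.
So row 15 is (R038, q22, 744); rating = 744.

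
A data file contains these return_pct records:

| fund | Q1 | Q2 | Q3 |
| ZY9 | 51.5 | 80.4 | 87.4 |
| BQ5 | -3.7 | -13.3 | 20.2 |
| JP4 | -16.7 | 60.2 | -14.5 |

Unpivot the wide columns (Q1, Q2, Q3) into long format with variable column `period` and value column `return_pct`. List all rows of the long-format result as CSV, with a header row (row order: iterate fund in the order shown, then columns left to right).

fund,period,return_pct
ZY9,Q1,51.5
ZY9,Q2,80.4
ZY9,Q3,87.4
BQ5,Q1,-3.7
BQ5,Q2,-13.3
BQ5,Q3,20.2
JP4,Q1,-16.7
JP4,Q2,60.2
JP4,Q3,-14.5

Each (fund, column) pair becomes one row: 3 × 3 = 9 rows.
For example, (ZY9, Q1) → return_pct=51.5.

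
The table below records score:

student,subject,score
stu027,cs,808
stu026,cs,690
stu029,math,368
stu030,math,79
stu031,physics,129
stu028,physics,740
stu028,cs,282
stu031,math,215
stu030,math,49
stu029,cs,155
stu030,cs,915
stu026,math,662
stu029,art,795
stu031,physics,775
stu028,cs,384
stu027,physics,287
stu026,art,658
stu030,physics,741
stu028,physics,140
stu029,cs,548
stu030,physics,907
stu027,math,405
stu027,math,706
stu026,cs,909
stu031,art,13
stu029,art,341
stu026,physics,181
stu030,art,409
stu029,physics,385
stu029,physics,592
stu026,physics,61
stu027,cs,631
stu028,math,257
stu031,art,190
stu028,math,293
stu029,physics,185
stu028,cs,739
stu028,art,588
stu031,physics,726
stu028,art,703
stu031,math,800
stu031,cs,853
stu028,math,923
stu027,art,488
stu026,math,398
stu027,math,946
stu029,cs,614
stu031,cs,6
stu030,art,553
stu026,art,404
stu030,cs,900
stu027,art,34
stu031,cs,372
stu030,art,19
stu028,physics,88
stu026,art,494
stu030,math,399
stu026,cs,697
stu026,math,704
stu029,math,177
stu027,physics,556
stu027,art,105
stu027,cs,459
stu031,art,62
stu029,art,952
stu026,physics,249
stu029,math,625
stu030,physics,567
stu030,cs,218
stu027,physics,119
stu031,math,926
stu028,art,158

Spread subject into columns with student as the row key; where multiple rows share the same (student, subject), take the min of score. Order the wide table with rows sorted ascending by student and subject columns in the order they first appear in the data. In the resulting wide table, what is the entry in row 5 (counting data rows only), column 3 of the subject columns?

With rows sorted ascending by student, row 5 is student=stu030. subject columns in first-appearance order: cs, math, physics, art; column 3 is physics.
Long rows with student=stu030, subject=physics: min(741, 907, 567) = 567.

567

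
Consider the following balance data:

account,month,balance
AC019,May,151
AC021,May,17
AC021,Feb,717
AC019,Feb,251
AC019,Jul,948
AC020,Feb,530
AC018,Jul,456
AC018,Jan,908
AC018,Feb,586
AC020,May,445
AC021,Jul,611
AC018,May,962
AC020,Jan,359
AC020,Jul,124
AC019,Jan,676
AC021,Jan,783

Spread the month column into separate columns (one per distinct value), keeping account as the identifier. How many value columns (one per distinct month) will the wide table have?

4 distinct month values: Jan, Feb, Jul, May.

4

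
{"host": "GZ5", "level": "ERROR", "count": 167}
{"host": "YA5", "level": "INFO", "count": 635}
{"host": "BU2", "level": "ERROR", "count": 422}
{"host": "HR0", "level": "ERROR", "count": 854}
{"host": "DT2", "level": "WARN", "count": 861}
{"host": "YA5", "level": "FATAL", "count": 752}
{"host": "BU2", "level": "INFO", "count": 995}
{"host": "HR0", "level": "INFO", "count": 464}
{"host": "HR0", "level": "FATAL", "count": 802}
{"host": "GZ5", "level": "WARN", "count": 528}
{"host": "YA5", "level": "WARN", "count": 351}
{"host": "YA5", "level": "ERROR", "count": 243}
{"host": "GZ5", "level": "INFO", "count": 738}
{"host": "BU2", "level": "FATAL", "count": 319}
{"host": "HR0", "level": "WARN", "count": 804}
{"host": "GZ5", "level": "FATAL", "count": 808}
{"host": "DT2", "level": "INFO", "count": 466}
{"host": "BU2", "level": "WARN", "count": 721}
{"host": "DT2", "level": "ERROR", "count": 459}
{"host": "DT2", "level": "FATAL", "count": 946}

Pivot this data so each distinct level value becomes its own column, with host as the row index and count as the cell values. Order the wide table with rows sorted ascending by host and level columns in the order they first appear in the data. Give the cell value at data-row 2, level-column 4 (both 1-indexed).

With rows sorted ascending by host, row 2 is host=DT2. level columns in first-appearance order: ERROR, INFO, WARN, FATAL; column 4 is FATAL.
Long rows with host=DT2, level=FATAL: count = 946.

946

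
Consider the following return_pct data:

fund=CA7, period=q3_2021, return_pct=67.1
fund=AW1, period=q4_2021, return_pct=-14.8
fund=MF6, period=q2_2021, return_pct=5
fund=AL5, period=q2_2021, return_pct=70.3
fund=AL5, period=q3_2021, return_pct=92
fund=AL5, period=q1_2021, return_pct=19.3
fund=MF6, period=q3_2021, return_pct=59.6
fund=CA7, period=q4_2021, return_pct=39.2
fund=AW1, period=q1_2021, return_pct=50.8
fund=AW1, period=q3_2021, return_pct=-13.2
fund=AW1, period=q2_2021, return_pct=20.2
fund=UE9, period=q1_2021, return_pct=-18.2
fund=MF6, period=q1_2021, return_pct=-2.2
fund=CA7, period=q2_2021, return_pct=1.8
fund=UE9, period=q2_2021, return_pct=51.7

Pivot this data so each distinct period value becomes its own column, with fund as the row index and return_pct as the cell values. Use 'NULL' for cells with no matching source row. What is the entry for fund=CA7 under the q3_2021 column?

The long row with fund=CA7, period=q3_2021 has return_pct=67.1.

67.1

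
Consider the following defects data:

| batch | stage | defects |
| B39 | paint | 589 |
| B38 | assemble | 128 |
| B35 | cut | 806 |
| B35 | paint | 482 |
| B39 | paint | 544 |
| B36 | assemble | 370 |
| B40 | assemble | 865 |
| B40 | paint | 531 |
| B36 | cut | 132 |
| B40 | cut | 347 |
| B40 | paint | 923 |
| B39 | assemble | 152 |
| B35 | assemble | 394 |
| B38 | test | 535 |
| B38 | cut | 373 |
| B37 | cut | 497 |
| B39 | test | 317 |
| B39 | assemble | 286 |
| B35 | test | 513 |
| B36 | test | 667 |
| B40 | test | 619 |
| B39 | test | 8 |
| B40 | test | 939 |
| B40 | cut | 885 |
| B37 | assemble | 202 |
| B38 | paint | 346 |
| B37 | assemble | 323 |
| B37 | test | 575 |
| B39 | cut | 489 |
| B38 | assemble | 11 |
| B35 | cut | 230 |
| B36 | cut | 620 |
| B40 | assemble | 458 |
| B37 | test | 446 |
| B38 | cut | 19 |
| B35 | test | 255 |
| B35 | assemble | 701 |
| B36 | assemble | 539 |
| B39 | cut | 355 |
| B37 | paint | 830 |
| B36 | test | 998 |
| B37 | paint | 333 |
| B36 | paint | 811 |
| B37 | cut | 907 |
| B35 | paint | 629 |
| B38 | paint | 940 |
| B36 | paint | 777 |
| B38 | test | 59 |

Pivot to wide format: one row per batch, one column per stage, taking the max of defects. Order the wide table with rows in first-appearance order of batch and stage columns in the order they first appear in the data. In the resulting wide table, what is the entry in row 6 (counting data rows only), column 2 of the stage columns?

323

With rows in first-appearance order of batch, row 6 is batch=B37. stage columns in first-appearance order: paint, assemble, cut, test; column 2 is assemble.
Long rows with batch=B37, stage=assemble: max(202, 323) = 323.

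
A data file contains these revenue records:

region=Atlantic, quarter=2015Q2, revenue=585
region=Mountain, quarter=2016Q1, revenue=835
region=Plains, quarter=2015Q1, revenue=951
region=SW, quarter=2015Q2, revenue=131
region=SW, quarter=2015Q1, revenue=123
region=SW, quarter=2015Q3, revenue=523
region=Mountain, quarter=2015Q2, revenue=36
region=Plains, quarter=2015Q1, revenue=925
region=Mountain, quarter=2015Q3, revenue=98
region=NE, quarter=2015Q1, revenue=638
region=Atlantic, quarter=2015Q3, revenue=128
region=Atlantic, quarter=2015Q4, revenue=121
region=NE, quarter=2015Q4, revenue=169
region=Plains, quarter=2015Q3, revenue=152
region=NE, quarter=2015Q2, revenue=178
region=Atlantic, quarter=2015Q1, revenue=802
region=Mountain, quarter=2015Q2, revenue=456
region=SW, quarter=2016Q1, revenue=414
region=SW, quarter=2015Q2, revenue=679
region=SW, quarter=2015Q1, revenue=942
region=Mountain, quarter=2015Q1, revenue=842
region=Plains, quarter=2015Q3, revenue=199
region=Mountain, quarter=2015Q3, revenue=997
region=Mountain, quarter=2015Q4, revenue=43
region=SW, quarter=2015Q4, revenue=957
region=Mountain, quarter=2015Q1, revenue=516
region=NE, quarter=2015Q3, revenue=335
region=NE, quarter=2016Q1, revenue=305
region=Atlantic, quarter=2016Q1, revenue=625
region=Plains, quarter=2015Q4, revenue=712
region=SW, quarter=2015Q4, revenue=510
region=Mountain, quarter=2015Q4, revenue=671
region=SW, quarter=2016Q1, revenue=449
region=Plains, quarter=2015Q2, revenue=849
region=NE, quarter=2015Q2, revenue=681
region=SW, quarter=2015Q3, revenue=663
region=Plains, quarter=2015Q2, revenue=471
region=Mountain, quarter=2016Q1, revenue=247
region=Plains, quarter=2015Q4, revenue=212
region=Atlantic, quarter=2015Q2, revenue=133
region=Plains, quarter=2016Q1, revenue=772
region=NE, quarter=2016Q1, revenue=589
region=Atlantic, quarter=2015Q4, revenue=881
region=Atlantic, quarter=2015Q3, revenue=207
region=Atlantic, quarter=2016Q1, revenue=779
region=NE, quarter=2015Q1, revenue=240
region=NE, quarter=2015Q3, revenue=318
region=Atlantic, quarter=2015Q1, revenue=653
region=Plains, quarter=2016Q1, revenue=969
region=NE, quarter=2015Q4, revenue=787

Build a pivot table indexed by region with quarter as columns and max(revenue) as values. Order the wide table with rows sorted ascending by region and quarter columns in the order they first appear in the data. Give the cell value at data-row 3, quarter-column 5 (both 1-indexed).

787

With rows sorted ascending by region, row 3 is region=NE. quarter columns in first-appearance order: 2015Q2, 2016Q1, 2015Q1, 2015Q3, 2015Q4; column 5 is 2015Q4.
Long rows with region=NE, quarter=2015Q4: max(169, 787) = 787.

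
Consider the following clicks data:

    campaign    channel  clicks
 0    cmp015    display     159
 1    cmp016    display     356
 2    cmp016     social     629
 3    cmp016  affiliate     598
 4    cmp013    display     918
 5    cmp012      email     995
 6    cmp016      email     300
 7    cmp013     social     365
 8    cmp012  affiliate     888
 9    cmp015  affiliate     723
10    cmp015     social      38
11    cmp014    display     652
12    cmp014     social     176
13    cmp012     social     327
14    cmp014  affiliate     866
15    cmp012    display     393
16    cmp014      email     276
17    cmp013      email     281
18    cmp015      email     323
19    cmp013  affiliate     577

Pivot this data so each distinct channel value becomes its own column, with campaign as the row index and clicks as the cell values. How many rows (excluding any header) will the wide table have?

5 distinct campaign values → 5 rows.

5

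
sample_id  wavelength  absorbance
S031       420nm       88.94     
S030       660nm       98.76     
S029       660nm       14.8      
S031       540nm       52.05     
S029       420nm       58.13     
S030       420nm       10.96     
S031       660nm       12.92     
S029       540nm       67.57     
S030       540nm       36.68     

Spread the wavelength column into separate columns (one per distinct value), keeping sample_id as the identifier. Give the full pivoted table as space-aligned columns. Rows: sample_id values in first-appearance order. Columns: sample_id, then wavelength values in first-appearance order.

Columns: sample_id plus the 3 distinct wavelength values (420nm, 660nm, 540nm).
For example, row S031 column 420nm takes absorbance=88.94 from the long row (S031, 420nm).

sample_id  420nm  660nm  540nm
S031       88.94  12.92  52.05
S030       10.96  98.76  36.68
S029       58.13  14.8   67.57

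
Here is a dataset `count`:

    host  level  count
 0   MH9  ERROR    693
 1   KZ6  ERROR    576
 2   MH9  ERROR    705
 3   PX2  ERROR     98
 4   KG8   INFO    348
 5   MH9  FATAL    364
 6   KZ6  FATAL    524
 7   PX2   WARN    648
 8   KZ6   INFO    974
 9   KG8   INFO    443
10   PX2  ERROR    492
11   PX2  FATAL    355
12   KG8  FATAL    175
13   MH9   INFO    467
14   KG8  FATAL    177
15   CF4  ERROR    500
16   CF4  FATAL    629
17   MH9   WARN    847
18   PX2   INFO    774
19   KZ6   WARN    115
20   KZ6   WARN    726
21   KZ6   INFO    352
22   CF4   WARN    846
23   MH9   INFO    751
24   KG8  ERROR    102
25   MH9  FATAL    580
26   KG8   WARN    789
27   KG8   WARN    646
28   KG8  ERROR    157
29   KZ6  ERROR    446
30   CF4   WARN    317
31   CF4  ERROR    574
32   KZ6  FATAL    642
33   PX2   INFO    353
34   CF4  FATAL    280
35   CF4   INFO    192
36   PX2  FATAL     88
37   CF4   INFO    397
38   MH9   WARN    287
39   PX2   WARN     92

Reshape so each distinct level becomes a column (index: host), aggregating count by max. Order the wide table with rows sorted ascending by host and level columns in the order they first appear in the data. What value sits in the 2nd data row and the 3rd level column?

177

With rows sorted ascending by host, row 2 is host=KG8. level columns in first-appearance order: ERROR, INFO, FATAL, WARN; column 3 is FATAL.
Long rows with host=KG8, level=FATAL: max(175, 177) = 177.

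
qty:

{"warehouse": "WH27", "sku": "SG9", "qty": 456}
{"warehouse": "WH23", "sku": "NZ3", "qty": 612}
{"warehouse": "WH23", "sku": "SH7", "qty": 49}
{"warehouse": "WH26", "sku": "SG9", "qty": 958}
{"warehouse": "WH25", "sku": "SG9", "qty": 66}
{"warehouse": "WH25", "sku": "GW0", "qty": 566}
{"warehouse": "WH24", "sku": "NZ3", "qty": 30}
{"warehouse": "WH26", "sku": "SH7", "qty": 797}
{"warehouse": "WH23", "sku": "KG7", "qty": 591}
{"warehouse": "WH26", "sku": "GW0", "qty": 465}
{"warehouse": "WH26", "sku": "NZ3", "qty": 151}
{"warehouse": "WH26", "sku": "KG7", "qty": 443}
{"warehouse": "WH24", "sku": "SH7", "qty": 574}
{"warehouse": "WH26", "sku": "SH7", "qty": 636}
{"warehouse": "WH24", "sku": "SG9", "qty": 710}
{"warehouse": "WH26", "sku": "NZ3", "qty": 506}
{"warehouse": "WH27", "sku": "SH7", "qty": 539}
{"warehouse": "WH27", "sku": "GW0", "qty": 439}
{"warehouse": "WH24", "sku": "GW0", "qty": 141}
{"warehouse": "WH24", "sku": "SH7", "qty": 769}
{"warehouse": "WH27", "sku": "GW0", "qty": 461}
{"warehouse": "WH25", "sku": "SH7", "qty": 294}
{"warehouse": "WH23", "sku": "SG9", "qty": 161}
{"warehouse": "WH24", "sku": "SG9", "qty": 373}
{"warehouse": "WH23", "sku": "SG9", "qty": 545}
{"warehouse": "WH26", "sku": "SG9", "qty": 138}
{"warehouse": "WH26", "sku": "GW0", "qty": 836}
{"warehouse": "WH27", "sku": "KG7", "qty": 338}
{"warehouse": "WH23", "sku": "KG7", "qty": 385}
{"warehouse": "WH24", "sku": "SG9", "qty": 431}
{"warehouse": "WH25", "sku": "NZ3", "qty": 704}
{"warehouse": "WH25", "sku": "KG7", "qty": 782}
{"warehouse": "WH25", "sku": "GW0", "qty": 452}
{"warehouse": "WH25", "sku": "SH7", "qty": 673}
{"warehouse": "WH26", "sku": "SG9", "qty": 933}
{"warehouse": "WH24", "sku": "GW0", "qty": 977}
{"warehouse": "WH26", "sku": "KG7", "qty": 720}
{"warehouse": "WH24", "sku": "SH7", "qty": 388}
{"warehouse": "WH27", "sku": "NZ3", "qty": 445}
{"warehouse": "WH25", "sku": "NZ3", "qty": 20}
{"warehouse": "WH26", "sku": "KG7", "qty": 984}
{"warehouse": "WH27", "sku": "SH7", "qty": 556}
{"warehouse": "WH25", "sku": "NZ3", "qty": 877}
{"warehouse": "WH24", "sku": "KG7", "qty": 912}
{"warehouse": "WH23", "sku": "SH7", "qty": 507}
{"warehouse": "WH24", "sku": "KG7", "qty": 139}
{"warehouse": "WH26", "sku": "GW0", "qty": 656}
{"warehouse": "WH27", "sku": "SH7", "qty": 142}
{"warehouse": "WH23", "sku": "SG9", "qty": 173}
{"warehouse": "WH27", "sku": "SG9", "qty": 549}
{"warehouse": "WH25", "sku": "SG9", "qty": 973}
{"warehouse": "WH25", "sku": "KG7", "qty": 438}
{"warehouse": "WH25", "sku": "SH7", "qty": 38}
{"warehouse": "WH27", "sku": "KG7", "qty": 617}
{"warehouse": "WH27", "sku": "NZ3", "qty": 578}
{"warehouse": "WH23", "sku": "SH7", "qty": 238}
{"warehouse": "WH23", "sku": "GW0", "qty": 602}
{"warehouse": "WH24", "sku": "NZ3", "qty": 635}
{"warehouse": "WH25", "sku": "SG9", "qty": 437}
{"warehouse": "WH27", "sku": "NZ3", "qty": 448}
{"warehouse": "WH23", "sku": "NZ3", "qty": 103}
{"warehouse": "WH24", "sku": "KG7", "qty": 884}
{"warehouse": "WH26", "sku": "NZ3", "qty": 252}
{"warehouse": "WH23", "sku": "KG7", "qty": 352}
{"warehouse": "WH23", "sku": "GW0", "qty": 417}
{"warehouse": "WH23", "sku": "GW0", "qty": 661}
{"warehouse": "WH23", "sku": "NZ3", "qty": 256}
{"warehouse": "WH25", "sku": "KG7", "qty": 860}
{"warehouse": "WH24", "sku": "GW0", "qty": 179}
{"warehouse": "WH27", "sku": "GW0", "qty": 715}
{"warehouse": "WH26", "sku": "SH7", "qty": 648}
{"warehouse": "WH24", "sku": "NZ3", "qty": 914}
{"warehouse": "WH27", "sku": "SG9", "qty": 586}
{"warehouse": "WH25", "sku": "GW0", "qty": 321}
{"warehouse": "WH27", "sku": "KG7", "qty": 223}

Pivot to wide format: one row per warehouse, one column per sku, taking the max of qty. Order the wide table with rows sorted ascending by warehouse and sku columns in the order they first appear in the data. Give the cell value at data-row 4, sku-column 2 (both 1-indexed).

With rows sorted ascending by warehouse, row 4 is warehouse=WH26. sku columns in first-appearance order: SG9, NZ3, SH7, GW0, KG7; column 2 is NZ3.
Long rows with warehouse=WH26, sku=NZ3: max(151, 506, 252) = 506.

506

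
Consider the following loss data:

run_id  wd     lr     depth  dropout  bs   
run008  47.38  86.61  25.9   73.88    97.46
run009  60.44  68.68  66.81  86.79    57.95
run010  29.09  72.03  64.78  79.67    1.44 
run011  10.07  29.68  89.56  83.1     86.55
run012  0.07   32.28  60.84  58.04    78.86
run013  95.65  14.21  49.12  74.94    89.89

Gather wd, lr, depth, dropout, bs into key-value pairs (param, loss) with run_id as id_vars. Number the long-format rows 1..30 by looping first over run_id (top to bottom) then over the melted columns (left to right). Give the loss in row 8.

66.81

30 rows total (6 × 5). Row 8: index ⌊(8-1)/5⌋ = 1 into run_id → run009; (8-1) mod 5 = 2 into the melted columns → depth.
So row 8 is (run009, depth, 66.81); loss = 66.81.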